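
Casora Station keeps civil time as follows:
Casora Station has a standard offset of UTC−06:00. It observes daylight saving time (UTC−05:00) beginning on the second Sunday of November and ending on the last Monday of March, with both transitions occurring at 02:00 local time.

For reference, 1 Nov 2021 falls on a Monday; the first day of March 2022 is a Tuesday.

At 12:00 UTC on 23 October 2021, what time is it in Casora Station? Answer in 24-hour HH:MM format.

06:00

1 November 2021 is a Monday, so the first Sunday is November 7 and the second is November 14.
1 March 2022 is a Tuesday, so Mondays fall on 7, 14, 21, 28; the last is March 28.
At the standard offset (UTC−06:00), 12:00 UTC − 6h = 06:00 Casora Station standard time.
Daylight saving runs 14 November 2021 – 28 March 2022; the standard-time date in Casora Station, 23 October 2021, is outside that window, so Casora Station is on standard time at UTC−06:00.
12:00 UTC − 6h = 06:00 local.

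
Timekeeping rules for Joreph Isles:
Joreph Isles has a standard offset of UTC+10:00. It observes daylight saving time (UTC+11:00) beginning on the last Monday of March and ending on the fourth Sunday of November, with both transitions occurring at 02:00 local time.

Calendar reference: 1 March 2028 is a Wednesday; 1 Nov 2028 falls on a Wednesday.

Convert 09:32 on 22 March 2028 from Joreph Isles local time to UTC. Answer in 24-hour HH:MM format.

23:32

1 March 2028 is a Wednesday, so Mondays fall on 6, 13, 20, 27; the last is March 27.
1 November 2028 is a Wednesday, so the first Sunday is November 5 and the fourth is November 26.
22 March 2028 does not fall between 27 March and 26 November, so daylight saving is not in effect and Joreph Isles is at UTC+10:00.
09:32 local − 10h = 23:32 UTC (rolling into the previous day, 21 March 2028).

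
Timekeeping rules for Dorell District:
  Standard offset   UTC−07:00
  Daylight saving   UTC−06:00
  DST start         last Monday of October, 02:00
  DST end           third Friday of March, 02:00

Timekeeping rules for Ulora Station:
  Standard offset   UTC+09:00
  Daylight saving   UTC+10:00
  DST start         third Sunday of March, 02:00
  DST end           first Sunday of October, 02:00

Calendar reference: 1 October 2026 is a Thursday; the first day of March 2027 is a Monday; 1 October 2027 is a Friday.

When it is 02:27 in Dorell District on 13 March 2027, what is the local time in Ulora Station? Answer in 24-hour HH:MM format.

17:27

1 October 2026 is a Thursday, so Mondays fall on 5, 12, 19, 26; the last is October 26.
1 March 2027 is a Monday, so the first Friday is March 5 and the third is March 19.
Daylight saving runs 26 October 2026 – 19 March 2027; 13 March 2027 is inside that window, so Dorell District is at UTC−06:00.
02:27 Dorell District + 6h = 08:27 UTC.
1 March 2027 is a Monday, so the first Sunday is March 7 and the third is March 21.
1 October 2027 is a Friday, so the first Sunday is October 3.
At the standard offset (UTC+09:00), 08:27 UTC + 9h = 17:27 Ulora Station standard time.
Daylight saving runs 21 March – 3 October; the standard-time date in Ulora Station, 13 March 2027, is outside that window, so Ulora Station is on standard time at UTC+09:00.
08:27 UTC + 9h = 17:27 Ulora Station.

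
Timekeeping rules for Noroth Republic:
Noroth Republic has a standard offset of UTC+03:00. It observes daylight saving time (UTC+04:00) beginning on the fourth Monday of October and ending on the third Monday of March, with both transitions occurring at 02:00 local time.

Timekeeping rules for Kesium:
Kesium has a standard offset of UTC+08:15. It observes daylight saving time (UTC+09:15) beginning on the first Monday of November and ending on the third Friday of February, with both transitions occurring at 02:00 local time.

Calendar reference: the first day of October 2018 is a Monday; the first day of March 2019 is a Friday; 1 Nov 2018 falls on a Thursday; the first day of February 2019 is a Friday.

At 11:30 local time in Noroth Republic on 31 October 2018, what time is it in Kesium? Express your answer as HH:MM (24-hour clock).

15:45

1 October 2018 is a Monday, so the first Monday is October 1 and the fourth is October 22.
1 March 2019 is a Friday, so the first Monday is March 4 and the third is March 18.
Daylight saving runs 22 October 2018 – 18 March 2019; 31 October 2018 is inside that window, so Noroth Republic is at UTC+04:00.
11:30 Noroth Republic − 4h = 07:30 UTC.
1 November 2018 is a Thursday, so the first Monday is November 5.
1 February 2019 is a Friday, so the first Friday is February 1 and the third is February 15.
At the standard offset (UTC+08:15), 07:30 UTC + 8h15m = 15:45 Kesium standard time.
The standard-time date in Kesium, 31 October 2018, does not fall between 5 November 2018 and 15 February 2019, so daylight saving is not in effect and Kesium is at UTC+08:15.
07:30 UTC + 8h15m = 15:45 Kesium.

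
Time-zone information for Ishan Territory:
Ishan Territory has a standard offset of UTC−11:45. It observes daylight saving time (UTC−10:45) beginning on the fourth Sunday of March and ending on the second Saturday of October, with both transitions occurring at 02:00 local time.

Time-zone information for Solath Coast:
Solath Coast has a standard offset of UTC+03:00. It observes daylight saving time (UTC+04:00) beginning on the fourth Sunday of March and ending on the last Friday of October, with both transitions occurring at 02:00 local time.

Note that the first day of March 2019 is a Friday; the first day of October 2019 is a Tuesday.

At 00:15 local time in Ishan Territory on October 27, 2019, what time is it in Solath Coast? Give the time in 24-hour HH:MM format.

1 March 2019 is a Friday, so the first Sunday is March 3 and the fourth is March 24.
1 October 2019 is a Tuesday, so the first Saturday is October 5 and the second is October 12.
October 27, 2019 does not fall between 24 March and 12 October, so daylight saving is not in effect and Ishan Territory is at UTC−11:45.
00:15 Ishan Territory + 11h45m = 12:00 UTC.
1 March 2019 is a Friday, so the first Sunday is March 3 and the fourth is March 24.
1 October 2019 is a Tuesday, so Fridays fall on 4, 11, 18, 25; the last is October 25.
At the standard offset (UTC+03:00), 12:00 UTC + 3h = 15:00 Solath Coast standard time.
The standard-time date in Solath Coast, October 27, 2019, is outside the daylight-saving period (24 March – 25 October), so Solath Coast is on standard time, UTC+03:00.
12:00 UTC + 3h = 15:00 Solath Coast.

15:00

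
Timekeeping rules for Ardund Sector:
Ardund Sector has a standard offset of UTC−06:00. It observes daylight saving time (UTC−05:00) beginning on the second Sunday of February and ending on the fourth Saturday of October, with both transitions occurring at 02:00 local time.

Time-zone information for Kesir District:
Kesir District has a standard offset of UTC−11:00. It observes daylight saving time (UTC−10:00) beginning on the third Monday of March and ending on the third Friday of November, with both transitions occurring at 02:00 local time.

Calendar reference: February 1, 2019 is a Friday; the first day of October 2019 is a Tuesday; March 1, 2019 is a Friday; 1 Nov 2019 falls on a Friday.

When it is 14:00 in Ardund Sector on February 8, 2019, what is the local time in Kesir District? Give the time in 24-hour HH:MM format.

09:00

1 February 2019 is a Friday, so the first Sunday is February 3 and the second is February 10.
1 October 2019 is a Tuesday, so the first Saturday is October 5 and the fourth is October 26.
February 8, 2019 is outside the daylight-saving period (10 February – 26 October), so Ardund Sector is on standard time, UTC−06:00.
14:00 Ardund Sector + 6h = 20:00 UTC.
1 March 2019 is a Friday, so the first Monday is March 4 and the third is March 18.
1 November 2019 is a Friday, so the first Friday is November 1 and the third is November 15.
At the standard offset (UTC−11:00), 20:00 UTC − 11h = 09:00 Kesir District standard time.
The standard-time date in Kesir District, February 8, 2019, is outside the daylight-saving period (18 March – 15 November), so Kesir District is on standard time, UTC−11:00.
20:00 UTC − 11h = 09:00 Kesir District.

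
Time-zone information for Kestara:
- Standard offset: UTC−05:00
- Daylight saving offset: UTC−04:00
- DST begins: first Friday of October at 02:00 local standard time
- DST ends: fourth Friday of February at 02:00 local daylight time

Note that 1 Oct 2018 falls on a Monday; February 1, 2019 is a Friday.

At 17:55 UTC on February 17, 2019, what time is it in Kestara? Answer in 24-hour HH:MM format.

1 October 2018 is a Monday, so the first Friday is October 5.
1 February 2019 is a Friday, so the first Friday is February 1 and the fourth is February 22.
At the standard offset (UTC−05:00), 17:55 UTC − 5h = 12:55 Kestara standard time.
The standard-time date in Kestara, February 17, 2019, lies within the daylight-saving period (5 October 2018 – 22 February 2019), so Kestara is on daylight time, UTC−04:00.
17:55 UTC − 4h = 13:55 local.

13:55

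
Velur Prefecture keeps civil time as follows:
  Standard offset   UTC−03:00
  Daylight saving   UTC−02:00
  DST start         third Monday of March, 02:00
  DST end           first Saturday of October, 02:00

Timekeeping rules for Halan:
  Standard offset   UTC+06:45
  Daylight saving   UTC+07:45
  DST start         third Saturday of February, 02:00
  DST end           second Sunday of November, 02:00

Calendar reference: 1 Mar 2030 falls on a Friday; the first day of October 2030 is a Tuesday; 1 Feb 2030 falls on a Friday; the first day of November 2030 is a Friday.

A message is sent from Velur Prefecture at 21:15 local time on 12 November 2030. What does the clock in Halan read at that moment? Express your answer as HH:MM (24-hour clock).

07:00

1 March 2030 is a Friday, so the first Monday is March 4 and the third is March 18.
1 October 2030 is a Tuesday, so the first Saturday is October 5.
12 November 2030 does not fall between 18 March and 5 October, so daylight saving is not in effect and Velur Prefecture is at UTC−03:00.
21:15 Velur Prefecture + 3h = 00:15 UTC (rolling into the next day, 13 November 2030).
1 February 2030 is a Friday, so the first Saturday is February 2 and the third is February 16.
1 November 2030 is a Friday, so the first Sunday is November 3 and the second is November 10.
At the standard offset (UTC+06:45), 00:15 UTC + 6h45m = 07:00 Halan standard time.
The standard-time date in Halan, 13 November 2030, does not fall between 16 February and 10 November, so daylight saving is not in effect and Halan is at UTC+06:45.
00:15 UTC + 6h45m = 07:00 Halan.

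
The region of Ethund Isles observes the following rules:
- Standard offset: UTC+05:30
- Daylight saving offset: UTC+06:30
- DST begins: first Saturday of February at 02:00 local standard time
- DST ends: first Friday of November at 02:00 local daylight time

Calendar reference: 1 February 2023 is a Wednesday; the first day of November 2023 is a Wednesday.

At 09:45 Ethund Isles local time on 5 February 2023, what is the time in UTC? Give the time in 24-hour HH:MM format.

03:15

1 February 2023 is a Wednesday, so the first Saturday is February 4.
1 November 2023 is a Wednesday, so the first Friday is November 3.
5 February 2023 lies within the daylight-saving period (4 February – 3 November), so Ethund Isles is on daylight time, UTC+06:30.
09:45 local − 6h30m = 03:15 UTC.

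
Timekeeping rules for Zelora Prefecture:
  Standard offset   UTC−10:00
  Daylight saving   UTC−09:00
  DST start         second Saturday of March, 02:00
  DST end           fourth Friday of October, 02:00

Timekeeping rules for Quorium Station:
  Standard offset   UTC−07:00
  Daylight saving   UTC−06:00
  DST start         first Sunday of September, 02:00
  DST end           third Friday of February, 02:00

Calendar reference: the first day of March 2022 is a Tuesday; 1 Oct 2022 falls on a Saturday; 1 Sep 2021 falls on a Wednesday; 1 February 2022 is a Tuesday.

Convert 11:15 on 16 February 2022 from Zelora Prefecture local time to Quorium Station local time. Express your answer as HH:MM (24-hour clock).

15:15

1 March 2022 is a Tuesday, so the first Saturday is March 5 and the second is March 12.
1 October 2022 is a Saturday, so the first Friday is October 7 and the fourth is October 28.
Daylight saving runs 12 March – 28 October; 16 February 2022 is outside that window, so Zelora Prefecture is on standard time at UTC−10:00.
11:15 Zelora Prefecture + 10h = 21:15 UTC.
1 September 2021 is a Wednesday, so the first Sunday is September 5.
1 February 2022 is a Tuesday, so the first Friday is February 4 and the third is February 18.
At the standard offset (UTC−07:00), 21:15 UTC − 7h = 14:15 Quorium Station standard time.
The standard-time date in Quorium Station, 16 February 2022, lies within the daylight-saving period (5 September 2021 – 18 February 2022), so Quorium Station is on daylight time, UTC−06:00.
21:15 UTC − 6h = 15:15 Quorium Station.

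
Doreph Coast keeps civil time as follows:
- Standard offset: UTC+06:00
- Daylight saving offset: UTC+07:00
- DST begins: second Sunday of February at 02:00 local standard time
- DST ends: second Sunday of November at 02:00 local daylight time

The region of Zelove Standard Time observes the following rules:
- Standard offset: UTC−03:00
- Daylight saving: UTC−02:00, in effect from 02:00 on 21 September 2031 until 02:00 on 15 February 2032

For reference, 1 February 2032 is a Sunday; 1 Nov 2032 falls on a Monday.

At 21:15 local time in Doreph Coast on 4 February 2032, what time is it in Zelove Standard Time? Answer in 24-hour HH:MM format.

1 February 2032 is a Sunday, so the first Sunday is February 1 and the second is February 8.
1 November 2032 is a Monday, so the first Sunday is November 7 and the second is November 14.
Daylight saving runs 8 February – 14 November; 4 February 2032 is outside that window, so Doreph Coast is on standard time at UTC+06:00.
21:15 Doreph Coast − 6h = 15:15 UTC.
At the standard offset (UTC−03:00), 15:15 UTC − 3h = 12:15 Zelove Standard Time standard time.
The standard-time date in Zelove Standard Time, 4 February 2032, falls between 21 September 2031 and 15 February 2032, so daylight saving is in effect and Zelove Standard Time is at UTC−02:00.
15:15 UTC − 2h = 13:15 Zelove Standard Time.

13:15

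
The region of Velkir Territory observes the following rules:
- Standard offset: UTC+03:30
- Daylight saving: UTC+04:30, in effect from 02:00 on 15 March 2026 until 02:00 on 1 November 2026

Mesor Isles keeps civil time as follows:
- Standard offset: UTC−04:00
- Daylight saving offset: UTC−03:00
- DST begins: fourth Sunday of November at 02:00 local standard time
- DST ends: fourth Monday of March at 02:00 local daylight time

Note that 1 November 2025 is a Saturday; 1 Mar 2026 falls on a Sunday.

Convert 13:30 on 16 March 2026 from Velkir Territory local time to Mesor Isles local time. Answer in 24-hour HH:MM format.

06:00

16 March 2026 falls between 15 March and 1 November, so daylight saving is in effect and Velkir Territory is at UTC+04:30.
13:30 Velkir Territory − 4h30m = 09:00 UTC.
1 November 2025 is a Saturday, so the first Sunday is November 2 and the fourth is November 23.
1 March 2026 is a Sunday, so the first Monday is March 2 and the fourth is March 23.
At the standard offset (UTC−04:00), 09:00 UTC − 4h = 05:00 Mesor Isles standard time.
The standard-time date in Mesor Isles, 16 March 2026, falls between 23 November 2025 and 23 March 2026, so daylight saving is in effect and Mesor Isles is at UTC−03:00.
09:00 UTC − 3h = 06:00 Mesor Isles.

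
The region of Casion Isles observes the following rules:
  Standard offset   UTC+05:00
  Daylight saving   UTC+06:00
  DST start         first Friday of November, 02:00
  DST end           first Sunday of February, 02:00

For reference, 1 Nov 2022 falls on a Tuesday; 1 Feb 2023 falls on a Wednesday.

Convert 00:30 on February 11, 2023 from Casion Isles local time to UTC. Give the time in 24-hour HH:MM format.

19:30

1 November 2022 is a Tuesday, so the first Friday is November 4.
1 February 2023 is a Wednesday, so the first Sunday is February 5.
Daylight saving runs 4 November 2022 – 5 February 2023; February 11, 2023 is outside that window, so Casion Isles is on standard time at UTC+05:00.
00:30 local − 5h = 19:30 UTC (rolling into the previous day, 10 February 2023).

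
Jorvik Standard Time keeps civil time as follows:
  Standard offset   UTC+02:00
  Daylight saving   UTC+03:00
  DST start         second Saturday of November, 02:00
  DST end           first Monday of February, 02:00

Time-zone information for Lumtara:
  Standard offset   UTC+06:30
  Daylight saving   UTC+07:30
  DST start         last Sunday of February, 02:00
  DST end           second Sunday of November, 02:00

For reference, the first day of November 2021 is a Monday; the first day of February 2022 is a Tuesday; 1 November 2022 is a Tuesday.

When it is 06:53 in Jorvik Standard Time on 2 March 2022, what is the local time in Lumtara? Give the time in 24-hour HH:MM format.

12:23

1 November 2021 is a Monday, so the first Saturday is November 6 and the second is November 13.
1 February 2022 is a Tuesday, so the first Monday is February 7.
2 March 2022 does not fall between 13 November 2021 and 7 February 2022, so daylight saving is not in effect and Jorvik Standard Time is at UTC+02:00.
06:53 Jorvik Standard Time − 2h = 04:53 UTC.
1 February 2022 is a Tuesday, so Sundays fall on 6, 13, 20, 27; the last is February 27.
1 November 2022 is a Tuesday, so the first Sunday is November 6 and the second is November 13.
At the standard offset (UTC+06:30), 04:53 UTC + 6h30m = 11:23 Lumtara standard time.
Daylight saving runs 27 February – 13 November; the standard-time date in Lumtara, 2 March 2022, is inside that window, so Lumtara is at UTC+07:30.
04:53 UTC + 7h30m = 12:23 Lumtara.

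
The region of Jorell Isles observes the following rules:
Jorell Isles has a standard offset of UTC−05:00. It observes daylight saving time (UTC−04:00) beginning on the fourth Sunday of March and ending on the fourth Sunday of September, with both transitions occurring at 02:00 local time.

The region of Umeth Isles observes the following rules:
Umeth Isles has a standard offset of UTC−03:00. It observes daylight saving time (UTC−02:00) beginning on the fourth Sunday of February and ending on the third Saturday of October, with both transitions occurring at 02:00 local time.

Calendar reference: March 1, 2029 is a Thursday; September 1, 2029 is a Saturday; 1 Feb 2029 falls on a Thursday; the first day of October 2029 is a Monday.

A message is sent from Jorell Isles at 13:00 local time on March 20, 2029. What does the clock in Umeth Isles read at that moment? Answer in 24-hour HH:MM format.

1 March 2029 is a Thursday, so the first Sunday is March 4 and the fourth is March 25.
1 September 2029 is a Saturday, so the first Sunday is September 2 and the fourth is September 23.
Daylight saving runs 25 March – 23 September; March 20, 2029 is outside that window, so Jorell Isles is on standard time at UTC−05:00.
13:00 Jorell Isles + 5h = 18:00 UTC.
1 February 2029 is a Thursday, so the first Sunday is February 4 and the fourth is February 25.
1 October 2029 is a Monday, so the first Saturday is October 6 and the third is October 20.
At the standard offset (UTC−03:00), 18:00 UTC − 3h = 15:00 Umeth Isles standard time.
The standard-time date in Umeth Isles, March 20, 2029, falls between 25 February and 20 October, so daylight saving is in effect and Umeth Isles is at UTC−02:00.
18:00 UTC − 2h = 16:00 Umeth Isles.

16:00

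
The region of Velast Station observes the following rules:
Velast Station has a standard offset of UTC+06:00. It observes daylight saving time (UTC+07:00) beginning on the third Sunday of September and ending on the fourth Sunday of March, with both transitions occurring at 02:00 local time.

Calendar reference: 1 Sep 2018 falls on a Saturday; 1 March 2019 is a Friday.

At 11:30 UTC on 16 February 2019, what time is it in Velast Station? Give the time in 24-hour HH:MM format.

18:30

1 September 2018 is a Saturday, so the first Sunday is September 2 and the third is September 16.
1 March 2019 is a Friday, so the first Sunday is March 3 and the fourth is March 24.
At the standard offset (UTC+06:00), 11:30 UTC + 6h = 17:30 Velast Station standard time.
The standard-time date in Velast Station, 16 February 2019, lies within the daylight-saving period (16 September 2018 – 24 March 2019), so Velast Station is on daylight time, UTC+07:00.
11:30 UTC + 7h = 18:30 local.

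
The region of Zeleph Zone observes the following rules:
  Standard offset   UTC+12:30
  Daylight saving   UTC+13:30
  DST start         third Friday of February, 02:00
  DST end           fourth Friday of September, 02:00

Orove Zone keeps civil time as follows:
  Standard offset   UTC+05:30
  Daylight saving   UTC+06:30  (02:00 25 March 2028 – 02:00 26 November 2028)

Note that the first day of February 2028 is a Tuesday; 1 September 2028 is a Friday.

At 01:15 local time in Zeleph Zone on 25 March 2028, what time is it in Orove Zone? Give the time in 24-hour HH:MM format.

17:15

1 February 2028 is a Tuesday, so the first Friday is February 4 and the third is February 18.
1 September 2028 is a Friday, so the first Friday is September 1 and the fourth is September 22.
25 March 2028 falls between 18 February and 22 September, so daylight saving is in effect and Zeleph Zone is at UTC+13:30.
01:15 Zeleph Zone − 13h30m = 11:45 UTC (rolling into the previous day, 24 March 2028).
At the standard offset (UTC+05:30), 11:45 UTC + 5h30m = 17:15 Orove Zone standard time.
The standard-time date in Orove Zone, 24 March 2028, is outside the daylight-saving period (25 March – 26 November), so Orove Zone is on standard time, UTC+05:30.
11:45 UTC + 5h30m = 17:15 Orove Zone.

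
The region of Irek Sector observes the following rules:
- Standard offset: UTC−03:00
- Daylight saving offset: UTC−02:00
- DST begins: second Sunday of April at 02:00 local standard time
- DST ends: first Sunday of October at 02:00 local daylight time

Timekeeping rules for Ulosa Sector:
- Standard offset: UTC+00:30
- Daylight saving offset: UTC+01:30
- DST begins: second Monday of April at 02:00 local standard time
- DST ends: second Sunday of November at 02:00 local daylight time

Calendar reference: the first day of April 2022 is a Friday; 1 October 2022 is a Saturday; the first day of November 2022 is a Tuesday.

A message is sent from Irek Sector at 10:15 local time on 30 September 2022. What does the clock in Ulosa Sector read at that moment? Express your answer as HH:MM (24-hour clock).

1 April 2022 is a Friday, so the first Sunday is April 3 and the second is April 10.
1 October 2022 is a Saturday, so the first Sunday is October 2.
30 September 2022 falls between 10 April and 2 October, so daylight saving is in effect and Irek Sector is at UTC−02:00.
10:15 Irek Sector + 2h = 12:15 UTC.
1 April 2022 is a Friday, so the first Monday is April 4 and the second is April 11.
1 November 2022 is a Tuesday, so the first Sunday is November 6 and the second is November 13.
At the standard offset (UTC+00:30), 12:15 UTC + 0h30m = 12:45 Ulosa Sector standard time.
Daylight saving runs 11 April – 13 November; the standard-time date in Ulosa Sector, 30 September 2022, is inside that window, so Ulosa Sector is at UTC+01:30.
12:15 UTC + 1h30m = 13:45 Ulosa Sector.

13:45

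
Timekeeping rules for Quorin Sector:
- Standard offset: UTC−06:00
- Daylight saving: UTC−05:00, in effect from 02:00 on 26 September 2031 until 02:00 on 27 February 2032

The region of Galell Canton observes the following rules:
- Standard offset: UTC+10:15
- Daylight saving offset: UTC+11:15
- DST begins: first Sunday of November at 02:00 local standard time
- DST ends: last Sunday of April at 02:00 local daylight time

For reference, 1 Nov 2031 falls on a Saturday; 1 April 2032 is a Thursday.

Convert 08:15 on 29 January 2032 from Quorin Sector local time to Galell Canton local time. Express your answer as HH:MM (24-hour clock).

00:30

29 January 2032 falls between 26 September 2031 and 27 February 2032, so daylight saving is in effect and Quorin Sector is at UTC−05:00.
08:15 Quorin Sector + 5h = 13:15 UTC.
1 November 2031 is a Saturday, so the first Sunday is November 2.
1 April 2032 is a Thursday, so Sundays fall on 4, 11, 18, 25; the last is April 25.
At the standard offset (UTC+10:15), 13:15 UTC + 10h15m = 23:30 Galell Canton standard time.
The standard-time date in Galell Canton, 29 January 2032, falls between 2 November 2031 and 25 April 2032, so daylight saving is in effect and Galell Canton is at UTC+11:15.
13:15 UTC + 11h15m = 00:30 Galell Canton (rolling into the next day, 30 January 2032).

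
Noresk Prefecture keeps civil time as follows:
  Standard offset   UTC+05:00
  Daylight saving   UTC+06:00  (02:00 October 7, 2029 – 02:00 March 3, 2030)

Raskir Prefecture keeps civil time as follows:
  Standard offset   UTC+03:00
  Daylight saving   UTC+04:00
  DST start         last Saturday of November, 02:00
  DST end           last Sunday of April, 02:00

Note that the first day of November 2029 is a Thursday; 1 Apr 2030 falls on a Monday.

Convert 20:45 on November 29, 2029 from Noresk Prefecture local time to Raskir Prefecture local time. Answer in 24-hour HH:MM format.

November 29, 2029 falls between 7 October 2029 and 3 March 2030, so daylight saving is in effect and Noresk Prefecture is at UTC+06:00.
20:45 Noresk Prefecture − 6h = 14:45 UTC.
1 November 2029 is a Thursday, so Saturdays fall on 3, 10, 17, 24; the last is November 24.
1 April 2030 is a Monday, so Sundays fall on 7, 14, 21, 28; the last is April 28.
At the standard offset (UTC+03:00), 14:45 UTC + 3h = 17:45 Raskir Prefecture standard time.
The standard-time date in Raskir Prefecture, November 29, 2029, lies within the daylight-saving period (24 November 2029 – 28 April 2030), so Raskir Prefecture is on daylight time, UTC+04:00.
14:45 UTC + 4h = 18:45 Raskir Prefecture.

18:45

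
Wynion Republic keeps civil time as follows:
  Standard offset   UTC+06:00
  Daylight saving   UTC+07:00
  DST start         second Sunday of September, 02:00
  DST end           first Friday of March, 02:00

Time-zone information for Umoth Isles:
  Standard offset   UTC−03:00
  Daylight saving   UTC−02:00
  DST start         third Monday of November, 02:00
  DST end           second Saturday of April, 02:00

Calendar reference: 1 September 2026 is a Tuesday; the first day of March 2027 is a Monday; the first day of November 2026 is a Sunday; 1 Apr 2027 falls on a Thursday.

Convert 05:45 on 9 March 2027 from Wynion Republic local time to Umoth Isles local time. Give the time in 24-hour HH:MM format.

1 September 2026 is a Tuesday, so the first Sunday is September 6 and the second is September 13.
1 March 2027 is a Monday, so the first Friday is March 5.
9 March 2027 is outside the daylight-saving period (13 September 2026 – 5 March 2027), so Wynion Republic is on standard time, UTC+06:00.
05:45 Wynion Republic − 6h = 23:45 UTC (rolling into the previous day, 8 March 2027).
1 November 2026 is a Sunday, so the first Monday is November 2 and the third is November 16.
1 April 2027 is a Thursday, so the first Saturday is April 3 and the second is April 10.
At the standard offset (UTC−03:00), 23:45 UTC − 3h = 20:45 Umoth Isles standard time.
The standard-time date in Umoth Isles, 8 March 2027, falls between 16 November 2026 and 10 April 2027, so daylight saving is in effect and Umoth Isles is at UTC−02:00.
23:45 UTC − 2h = 21:45 Umoth Isles.

21:45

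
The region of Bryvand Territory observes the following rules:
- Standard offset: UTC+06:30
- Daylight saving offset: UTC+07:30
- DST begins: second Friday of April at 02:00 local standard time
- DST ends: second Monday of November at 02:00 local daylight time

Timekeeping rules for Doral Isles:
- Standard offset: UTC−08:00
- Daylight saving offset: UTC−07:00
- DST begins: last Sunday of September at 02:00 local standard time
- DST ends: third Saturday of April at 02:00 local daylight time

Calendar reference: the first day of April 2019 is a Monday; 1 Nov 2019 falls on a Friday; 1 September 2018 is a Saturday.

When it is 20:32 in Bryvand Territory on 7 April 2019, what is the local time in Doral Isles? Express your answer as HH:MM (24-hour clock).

07:02

1 April 2019 is a Monday, so the first Friday is April 5 and the second is April 12.
1 November 2019 is a Friday, so the first Monday is November 4 and the second is November 11.
7 April 2019 does not fall between 12 April and 11 November, so daylight saving is not in effect and Bryvand Territory is at UTC+06:30.
20:32 Bryvand Territory − 6h30m = 14:02 UTC.
1 September 2018 is a Saturday, so Sundays fall on 2, 9, 16, 23, 30; the last is September 30.
1 April 2019 is a Monday, so the first Saturday is April 6 and the third is April 20.
At the standard offset (UTC−08:00), 14:02 UTC − 8h = 06:02 Doral Isles standard time.
The standard-time date in Doral Isles, 7 April 2019, lies within the daylight-saving period (30 September 2018 – 20 April 2019), so Doral Isles is on daylight time, UTC−07:00.
14:02 UTC − 7h = 07:02 Doral Isles.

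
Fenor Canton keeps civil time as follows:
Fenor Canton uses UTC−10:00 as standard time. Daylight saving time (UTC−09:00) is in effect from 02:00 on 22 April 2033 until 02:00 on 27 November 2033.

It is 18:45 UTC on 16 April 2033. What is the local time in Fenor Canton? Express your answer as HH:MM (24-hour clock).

At the standard offset (UTC−10:00), 18:45 UTC − 10h = 08:45 Fenor Canton standard time.
The standard-time date in Fenor Canton, 16 April 2033, does not fall between 22 April and 27 November, so daylight saving is not in effect and Fenor Canton is at UTC−10:00.
18:45 UTC − 10h = 08:45 local.

08:45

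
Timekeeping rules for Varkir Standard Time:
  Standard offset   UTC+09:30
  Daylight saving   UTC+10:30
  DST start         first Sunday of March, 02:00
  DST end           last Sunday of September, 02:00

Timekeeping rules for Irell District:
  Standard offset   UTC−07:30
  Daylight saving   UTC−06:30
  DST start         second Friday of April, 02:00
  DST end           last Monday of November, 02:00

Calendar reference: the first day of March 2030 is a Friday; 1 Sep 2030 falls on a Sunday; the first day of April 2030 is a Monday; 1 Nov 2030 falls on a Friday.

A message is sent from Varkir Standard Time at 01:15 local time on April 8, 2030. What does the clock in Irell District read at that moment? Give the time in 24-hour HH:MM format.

1 March 2030 is a Friday, so the first Sunday is March 3.
1 September 2030 is a Sunday, so Sundays fall on 1, 8, 15, 22, 29; the last is September 29.
April 8, 2030 lies within the daylight-saving period (3 March – 29 September), so Varkir Standard Time is on daylight time, UTC+10:30.
01:15 Varkir Standard Time − 10h30m = 14:45 UTC (rolling into the previous day, 7 April 2030).
1 April 2030 is a Monday, so the first Friday is April 5 and the second is April 12.
1 November 2030 is a Friday, so Mondays fall on 4, 11, 18, 25; the last is November 25.
At the standard offset (UTC−07:30), 14:45 UTC − 7h30m = 07:15 Irell District standard time.
The standard-time date in Irell District, April 7, 2030, does not fall between 12 April and 25 November, so daylight saving is not in effect and Irell District is at UTC−07:30.
14:45 UTC − 7h30m = 07:15 Irell District.

07:15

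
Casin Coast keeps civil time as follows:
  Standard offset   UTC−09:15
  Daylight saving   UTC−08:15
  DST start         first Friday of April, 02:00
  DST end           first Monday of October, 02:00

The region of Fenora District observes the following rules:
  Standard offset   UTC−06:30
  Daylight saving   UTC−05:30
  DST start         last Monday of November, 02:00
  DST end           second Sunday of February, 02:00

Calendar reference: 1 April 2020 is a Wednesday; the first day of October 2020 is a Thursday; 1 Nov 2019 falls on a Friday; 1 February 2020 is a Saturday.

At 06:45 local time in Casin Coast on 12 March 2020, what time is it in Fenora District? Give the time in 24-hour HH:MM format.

1 April 2020 is a Wednesday, so the first Friday is April 3.
1 October 2020 is a Thursday, so the first Monday is October 5.
12 March 2020 is outside the daylight-saving period (3 April – 5 October), so Casin Coast is on standard time, UTC−09:15.
06:45 Casin Coast + 9h15m = 16:00 UTC.
1 November 2019 is a Friday, so Mondays fall on 4, 11, 18, 25; the last is November 25.
1 February 2020 is a Saturday, so the first Sunday is February 2 and the second is February 9.
At the standard offset (UTC−06:30), 16:00 UTC − 6h30m = 09:30 Fenora District standard time.
The standard-time date in Fenora District, 12 March 2020, does not fall between 25 November 2019 and 9 February 2020, so daylight saving is not in effect and Fenora District is at UTC−06:30.
16:00 UTC − 6h30m = 09:30 Fenora District.

09:30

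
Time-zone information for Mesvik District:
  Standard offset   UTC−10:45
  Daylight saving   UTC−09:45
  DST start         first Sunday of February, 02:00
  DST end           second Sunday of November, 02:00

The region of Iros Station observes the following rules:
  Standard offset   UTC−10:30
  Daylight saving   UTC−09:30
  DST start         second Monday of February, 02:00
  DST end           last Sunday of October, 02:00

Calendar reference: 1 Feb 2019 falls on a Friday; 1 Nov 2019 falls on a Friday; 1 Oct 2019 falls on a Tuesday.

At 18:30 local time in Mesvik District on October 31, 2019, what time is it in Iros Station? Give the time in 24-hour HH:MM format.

17:45

1 February 2019 is a Friday, so the first Sunday is February 3.
1 November 2019 is a Friday, so the first Sunday is November 3 and the second is November 10.
Daylight saving runs 3 February – 10 November; October 31, 2019 is inside that window, so Mesvik District is at UTC−09:45.
18:30 Mesvik District + 9h45m = 04:15 UTC (rolling into the next day, 1 November 2019).
1 February 2019 is a Friday, so the first Monday is February 4 and the second is February 11.
1 October 2019 is a Tuesday, so Sundays fall on 6, 13, 20, 27; the last is October 27.
At the standard offset (UTC−10:30), 04:15 UTC − 10h30m = 17:45 Iros Station standard time (rolling into the previous day, 31 October 2019).
Daylight saving runs 11 February – 27 October; the standard-time date in Iros Station, October 31, 2019, is outside that window, so Iros Station is on standard time at UTC−10:30.
04:15 UTC − 10h30m = 17:45 Iros Station (rolling into the previous day, 31 October 2019).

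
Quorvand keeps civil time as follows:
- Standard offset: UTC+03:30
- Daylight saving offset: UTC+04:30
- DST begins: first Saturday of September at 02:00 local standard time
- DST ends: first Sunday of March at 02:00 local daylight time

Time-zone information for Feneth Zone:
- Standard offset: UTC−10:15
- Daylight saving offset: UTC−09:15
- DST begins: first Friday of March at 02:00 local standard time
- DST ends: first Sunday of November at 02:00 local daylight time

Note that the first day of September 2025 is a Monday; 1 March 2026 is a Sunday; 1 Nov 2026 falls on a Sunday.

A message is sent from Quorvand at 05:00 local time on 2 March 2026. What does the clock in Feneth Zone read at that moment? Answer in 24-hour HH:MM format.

1 September 2025 is a Monday, so the first Saturday is September 6.
1 March 2026 is a Sunday, so the first Sunday is March 1.
2 March 2026 is outside the daylight-saving period (6 September 2025 – 1 March 2026), so Quorvand is on standard time, UTC+03:30.
05:00 Quorvand − 3h30m = 01:30 UTC.
1 March 2026 is a Sunday, so the first Friday is March 6.
1 November 2026 is a Sunday, so the first Sunday is November 1.
At the standard offset (UTC−10:15), 01:30 UTC − 10h15m = 15:15 Feneth Zone standard time (rolling into the previous day, 1 March 2026).
The standard-time date in Feneth Zone, 1 March 2026, is outside the daylight-saving period (6 March – 1 November), so Feneth Zone is on standard time, UTC−10:15.
01:30 UTC − 10h15m = 15:15 Feneth Zone (rolling into the previous day, 1 March 2026).

15:15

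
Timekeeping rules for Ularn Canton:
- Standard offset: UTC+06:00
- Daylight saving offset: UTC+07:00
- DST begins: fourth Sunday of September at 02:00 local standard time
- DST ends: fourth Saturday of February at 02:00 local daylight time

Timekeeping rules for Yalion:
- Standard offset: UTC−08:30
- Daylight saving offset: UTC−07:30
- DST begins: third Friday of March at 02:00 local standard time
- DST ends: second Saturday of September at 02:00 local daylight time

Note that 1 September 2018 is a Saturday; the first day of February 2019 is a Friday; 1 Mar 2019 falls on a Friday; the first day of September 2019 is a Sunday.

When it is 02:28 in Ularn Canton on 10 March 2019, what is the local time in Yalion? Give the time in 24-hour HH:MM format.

11:58

1 September 2018 is a Saturday, so the first Sunday is September 2 and the fourth is September 23.
1 February 2019 is a Friday, so the first Saturday is February 2 and the fourth is February 23.
10 March 2019 does not fall between 23 September 2018 and 23 February 2019, so daylight saving is not in effect and Ularn Canton is at UTC+06:00.
02:28 Ularn Canton − 6h = 20:28 UTC (rolling into the previous day, 9 March 2019).
1 March 2019 is a Friday, so the first Friday is March 1 and the third is March 15.
1 September 2019 is a Sunday, so the first Saturday is September 7 and the second is September 14.
At the standard offset (UTC−08:30), 20:28 UTC − 8h30m = 11:58 Yalion standard time.
The standard-time date in Yalion, 9 March 2019, does not fall between 15 March and 14 September, so daylight saving is not in effect and Yalion is at UTC−08:30.
20:28 UTC − 8h30m = 11:58 Yalion.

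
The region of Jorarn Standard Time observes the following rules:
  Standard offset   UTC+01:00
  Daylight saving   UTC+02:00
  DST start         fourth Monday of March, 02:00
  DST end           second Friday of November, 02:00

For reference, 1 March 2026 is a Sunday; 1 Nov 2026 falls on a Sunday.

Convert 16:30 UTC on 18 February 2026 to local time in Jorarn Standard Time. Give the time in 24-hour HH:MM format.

1 March 2026 is a Sunday, so the first Monday is March 2 and the fourth is March 23.
1 November 2026 is a Sunday, so the first Friday is November 6 and the second is November 13.
At the standard offset (UTC+01:00), 16:30 UTC + 1h = 17:30 Jorarn Standard Time standard time.
The standard-time date in Jorarn Standard Time, 18 February 2026, is outside the daylight-saving period (23 March – 13 November), so Jorarn Standard Time is on standard time, UTC+01:00.
16:30 UTC + 1h = 17:30 local.

17:30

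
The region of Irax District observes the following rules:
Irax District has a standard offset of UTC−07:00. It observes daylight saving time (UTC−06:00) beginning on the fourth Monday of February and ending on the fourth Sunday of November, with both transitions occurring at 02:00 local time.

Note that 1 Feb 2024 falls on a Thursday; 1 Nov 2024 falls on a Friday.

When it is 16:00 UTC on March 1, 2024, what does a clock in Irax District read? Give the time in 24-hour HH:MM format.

1 February 2024 is a Thursday, so the first Monday is February 5 and the fourth is February 26.
1 November 2024 is a Friday, so the first Sunday is November 3 and the fourth is November 24.
At the standard offset (UTC−07:00), 16:00 UTC − 7h = 09:00 Irax District standard time.
Daylight saving runs 26 February – 24 November; the standard-time date in Irax District, March 1, 2024, is inside that window, so Irax District is at UTC−06:00.
16:00 UTC − 6h = 10:00 local.

10:00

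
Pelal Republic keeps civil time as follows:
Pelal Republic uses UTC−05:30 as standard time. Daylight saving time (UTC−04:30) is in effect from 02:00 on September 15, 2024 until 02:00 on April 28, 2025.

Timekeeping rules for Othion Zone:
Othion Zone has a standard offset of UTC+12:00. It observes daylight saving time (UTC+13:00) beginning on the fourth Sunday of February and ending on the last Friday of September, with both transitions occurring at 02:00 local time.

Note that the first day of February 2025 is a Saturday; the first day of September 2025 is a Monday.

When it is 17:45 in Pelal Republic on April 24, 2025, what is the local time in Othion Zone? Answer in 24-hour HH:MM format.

Daylight saving runs 15 September 2024 – 28 April 2025; April 24, 2025 is inside that window, so Pelal Republic is at UTC−04:30.
17:45 Pelal Republic + 4h30m = 22:15 UTC.
1 February 2025 is a Saturday, so the first Sunday is February 2 and the fourth is February 23.
1 September 2025 is a Monday, so Fridays fall on 5, 12, 19, 26; the last is September 26.
At the standard offset (UTC+12:00), 22:15 UTC + 12h = 10:15 Othion Zone standard time (rolling into the next day, 25 April 2025).
The standard-time date in Othion Zone, April 25, 2025, falls between 23 February and 26 September, so daylight saving is in effect and Othion Zone is at UTC+13:00.
22:15 UTC + 13h = 11:15 Othion Zone (rolling into the next day, 25 April 2025).

11:15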